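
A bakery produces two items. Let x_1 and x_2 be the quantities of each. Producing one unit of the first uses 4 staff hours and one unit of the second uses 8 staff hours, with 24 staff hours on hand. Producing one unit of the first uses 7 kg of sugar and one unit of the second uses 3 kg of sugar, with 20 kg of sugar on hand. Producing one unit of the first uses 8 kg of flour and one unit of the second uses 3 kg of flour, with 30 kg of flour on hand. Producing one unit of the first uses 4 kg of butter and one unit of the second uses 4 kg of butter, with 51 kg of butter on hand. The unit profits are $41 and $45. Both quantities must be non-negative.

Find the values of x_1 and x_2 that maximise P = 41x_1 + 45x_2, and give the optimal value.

x_1 = 2, x_2 = 2, maximum P = 172

Extreme points and P = 41x_1 + 45x_2:
  (0, 0) → P = 0
  (0, 3) → P = 135
  (20/7, 0) → P = 820/7
  (2, 2) → P = 172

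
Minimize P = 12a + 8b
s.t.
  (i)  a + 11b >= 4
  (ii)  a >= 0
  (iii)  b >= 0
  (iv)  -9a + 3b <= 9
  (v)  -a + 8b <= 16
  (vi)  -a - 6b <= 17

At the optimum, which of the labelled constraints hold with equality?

(i) and (ii)

Corner points and P = 12a + 8b:
  (0, 4/11) → P = 32/11
  (4, 0) → P = 48
  (0, 2) → P = 16
The feasible region is unbounded (it extends along (8, 1), (1, 0)), but P strictly increases along every unbounded feasible direction, so there is no improving ray and the minimum is attained at a vertex.

The minimum is at (0, 4/11). Substituting into each constraint, equality holds for (i) and (ii); the remaining constraints have slack.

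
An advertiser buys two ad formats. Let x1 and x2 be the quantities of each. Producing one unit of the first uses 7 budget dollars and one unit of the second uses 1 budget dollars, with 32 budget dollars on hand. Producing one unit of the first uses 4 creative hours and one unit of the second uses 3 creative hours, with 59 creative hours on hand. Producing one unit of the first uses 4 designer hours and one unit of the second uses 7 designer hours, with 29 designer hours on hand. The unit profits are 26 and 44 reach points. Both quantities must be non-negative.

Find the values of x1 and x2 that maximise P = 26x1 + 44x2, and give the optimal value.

Corner points and P = 26x1 + 44x2:
  (0, 0) → P = 0
  (0, 29/7) → P = 1276/7
  (32/7, 0) → P = 832/7
  (13/3, 5/3) → P = 186

At the optimal vertex, 7x1 + x2 = 32 and 4x1 + 7x2 = 29.
Solving simultaneously gives x1 = 13/3, x2 = 5/3.

x1 = 13/3, x2 = 5/3, maximum P = 186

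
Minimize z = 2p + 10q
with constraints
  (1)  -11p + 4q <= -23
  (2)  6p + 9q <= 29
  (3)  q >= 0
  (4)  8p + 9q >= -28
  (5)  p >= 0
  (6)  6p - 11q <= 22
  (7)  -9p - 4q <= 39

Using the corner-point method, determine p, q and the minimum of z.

Feasible corners and z = 2p + 10q:
  (323/123, 181/123) → z = 2456/123
  (23/11, 0) → z = 46/11
  (517/120, 7/20) → z = 727/60
  (11/3, 0) → z = 22/3

p = 23/11, q = 0, minimum z = 46/11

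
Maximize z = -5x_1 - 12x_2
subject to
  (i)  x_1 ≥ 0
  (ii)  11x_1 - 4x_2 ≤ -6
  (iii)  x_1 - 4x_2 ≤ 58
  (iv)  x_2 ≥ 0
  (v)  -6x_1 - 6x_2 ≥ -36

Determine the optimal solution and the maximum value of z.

Vertices and z = -5x_1 - 12x_2:
  (0, 3/2) → z = -18
  (0, 6) → z = -72
  (6/5, 24/5) → z = -318/5

The binding constraints are x_1 = 0 and 11x_1 - 4x_2 = -6.
Solving simultaneously gives x_1 = 0, x_2 = 3/2.

x_1 = 0, x_2 = 3/2, maximum z = -18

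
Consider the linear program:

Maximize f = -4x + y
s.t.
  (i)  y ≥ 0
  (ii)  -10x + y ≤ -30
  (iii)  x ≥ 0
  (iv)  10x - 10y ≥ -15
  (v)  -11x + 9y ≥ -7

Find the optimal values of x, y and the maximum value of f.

Vertices and f = -4x + y:
  (7/2, 5) → f = -9
  (263/79, 260/79) → f = -792/79
  (41/4, 47/4) → f = -117/4

x = 7/2, y = 5, maximum f = -9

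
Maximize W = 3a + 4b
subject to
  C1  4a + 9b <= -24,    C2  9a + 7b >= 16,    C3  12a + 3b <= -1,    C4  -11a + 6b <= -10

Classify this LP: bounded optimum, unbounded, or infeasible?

infeasible

The boundaries 4a + 9b = -24 and 9a + 7b = 16 meet at (312/53, -280/53), but that point violates 12a + 3b ≤ -1. Every candidate vertex is excluded by some other constraint, so the feasible region is empty.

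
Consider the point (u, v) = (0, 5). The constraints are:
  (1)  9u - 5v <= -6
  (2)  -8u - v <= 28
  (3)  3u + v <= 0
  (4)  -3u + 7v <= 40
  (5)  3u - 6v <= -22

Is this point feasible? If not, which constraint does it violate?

not feasible — violates (3)

Constraint (3): 3u + v = 5, which is not ≤ 0. All other constraints are satisfied.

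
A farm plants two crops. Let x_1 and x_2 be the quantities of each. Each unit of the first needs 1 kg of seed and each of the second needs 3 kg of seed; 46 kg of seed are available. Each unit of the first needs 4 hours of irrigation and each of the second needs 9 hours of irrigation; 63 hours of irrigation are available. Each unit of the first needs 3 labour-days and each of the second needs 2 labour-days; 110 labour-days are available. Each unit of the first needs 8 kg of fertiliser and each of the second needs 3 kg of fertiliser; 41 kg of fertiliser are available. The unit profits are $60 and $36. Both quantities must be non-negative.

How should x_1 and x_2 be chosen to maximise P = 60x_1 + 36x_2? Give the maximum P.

Vertices and P = 60x_1 + 36x_2:
  (0, 0) → P = 0
  (0, 7) → P = 252
  (41/8, 0) → P = 615/2
  (3, 17/3) → P = 384

x_1 = 3, x_2 = 17/3, maximum P = 384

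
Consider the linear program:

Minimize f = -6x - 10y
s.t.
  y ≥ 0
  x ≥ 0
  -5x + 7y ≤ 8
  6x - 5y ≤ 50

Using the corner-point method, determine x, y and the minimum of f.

Feasible corners and f = -6x - 10y:
  (0, 0) → f = 0
  (25/3, 0) → f = -50
  (0, 8/7) → f = -80/7
  (390/17, 298/17) → f = -5320/17

x = 390/17, y = 298/17, minimum f = -5320/17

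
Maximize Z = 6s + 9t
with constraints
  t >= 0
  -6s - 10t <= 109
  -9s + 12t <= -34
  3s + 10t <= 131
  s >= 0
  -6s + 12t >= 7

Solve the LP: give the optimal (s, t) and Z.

s = 751/48, t = 269/32, maximum Z = 5425/32

Extreme points and Z = 6s + 9t:
  (956/63, 359/42) → Z = 7055/42
  (41/3, 89/12) → Z = 595/4
  (751/48, 269/32) → Z = 5425/32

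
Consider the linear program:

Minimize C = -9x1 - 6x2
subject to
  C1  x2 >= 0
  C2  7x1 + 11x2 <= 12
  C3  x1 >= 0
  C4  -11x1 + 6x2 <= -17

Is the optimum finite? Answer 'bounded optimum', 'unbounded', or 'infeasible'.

bounded optimum

Corner points and C = -9x1 - 6x2:
  (12/7, 0) → C = -108/7
  (17/11, 0) → C = -153/11
  (259/163, 13/163) → C = -2409/163
The feasible region has finitely many vertices and no improving ray; the minimum is -108/7 at (12/7, 0).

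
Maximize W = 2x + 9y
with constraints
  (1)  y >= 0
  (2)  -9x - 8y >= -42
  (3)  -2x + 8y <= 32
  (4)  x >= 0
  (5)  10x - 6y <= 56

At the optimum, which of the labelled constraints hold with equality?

(2) and (3)

Corner points and W = 2x + 9y:
  (14/3, 0) → W = 28/3
  (0, 0) → W = 0
  (10/11, 93/22) → W = 877/22
  (0, 4) → W = 36

The maximum is at (10/11, 93/22). Substituting into each constraint, equality holds for (2) and (3); the remaining constraints have slack.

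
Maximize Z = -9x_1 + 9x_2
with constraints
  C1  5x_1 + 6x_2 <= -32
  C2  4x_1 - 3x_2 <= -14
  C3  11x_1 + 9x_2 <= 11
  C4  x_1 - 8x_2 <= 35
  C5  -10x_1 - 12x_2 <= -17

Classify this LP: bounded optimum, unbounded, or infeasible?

infeasible

Constraints 5x_1 + 6x_2 ≤ -32 and -10x_1 - 12x_2 ≤ -17 have parallel boundaries but demand opposite sides — no point can satisfy both, so the region is empty.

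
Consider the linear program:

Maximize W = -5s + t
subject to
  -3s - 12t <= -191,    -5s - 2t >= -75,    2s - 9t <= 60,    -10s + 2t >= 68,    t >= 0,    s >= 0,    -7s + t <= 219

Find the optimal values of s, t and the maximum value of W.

s = 0, t = 75/2, maximum W = 75/2

Vertices and W = -5s + t:
  (7/15, 109/3) → W = 34
  (0, 75/2) → W = 75/2
  (0, 34) → W = 34

At the optimal vertex, -5s - 2t = -75 and s = 0.
Solving simultaneously gives s = 0, t = 75/2.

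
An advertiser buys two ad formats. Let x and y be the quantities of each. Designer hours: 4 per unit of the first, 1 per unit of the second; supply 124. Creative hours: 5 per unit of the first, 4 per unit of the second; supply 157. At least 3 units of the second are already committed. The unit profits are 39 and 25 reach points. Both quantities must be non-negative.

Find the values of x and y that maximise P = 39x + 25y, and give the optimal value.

x = 29, y = 3, maximum P = 1206

Corner points and P = 39x + 25y:
  (0, 157/4) → P = 3925/4
  (0, 3) → P = 75
  (29, 3) → P = 1206

The optimum lies where 5x + 4y = 157 and y = 3.
Solving simultaneously gives x = 29, y = 3.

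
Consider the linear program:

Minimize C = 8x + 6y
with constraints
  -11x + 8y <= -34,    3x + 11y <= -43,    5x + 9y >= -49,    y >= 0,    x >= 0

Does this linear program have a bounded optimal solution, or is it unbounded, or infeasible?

infeasible

The boundaries -11x + 8y = -34 and 3x + 11y = -43 meet at (6/29, -115/29), but that point violates y ≥ 0. Every candidate vertex is excluded by some other constraint, so the feasible region is empty.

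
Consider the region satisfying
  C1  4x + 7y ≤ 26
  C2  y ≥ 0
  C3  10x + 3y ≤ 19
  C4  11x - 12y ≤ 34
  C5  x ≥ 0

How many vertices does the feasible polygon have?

4

Of the 10 pairwise boundary intersections, those satisfying every inequality are:
  (55/58, 92/29)
  (0, 26/7)
  (19/10, 0)
  (0, 0)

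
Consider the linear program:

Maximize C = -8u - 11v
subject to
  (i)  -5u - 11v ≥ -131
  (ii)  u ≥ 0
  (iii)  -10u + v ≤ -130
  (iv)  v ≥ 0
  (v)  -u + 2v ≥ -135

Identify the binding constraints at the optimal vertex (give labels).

Extreme points and C = -8u - 11v:
  (1561/115, 132/23) → C = -19748/115
  (131/5, 0) → C = -1048/5
  (13, 0) → C = -104

The maximum is at (13, 0). Substituting into each constraint, equality holds for (iii) and (iv); the remaining constraints have slack.

(iii) and (iv)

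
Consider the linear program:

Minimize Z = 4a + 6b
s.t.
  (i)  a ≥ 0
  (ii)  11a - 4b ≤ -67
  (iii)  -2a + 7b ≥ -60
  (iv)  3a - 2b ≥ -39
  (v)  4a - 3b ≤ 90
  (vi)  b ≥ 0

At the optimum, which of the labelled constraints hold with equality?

(i) and (ii)

Feasible corners and Z = 4a + 6b:
  (0, 67/4) → Z = 201/2
  (0, 39/2) → Z = 117
  (11/5, 114/5) → Z = 728/5

The minimum is at (0, 67/4). Substituting into each constraint, equality holds for (i) and (ii); the remaining constraints have slack.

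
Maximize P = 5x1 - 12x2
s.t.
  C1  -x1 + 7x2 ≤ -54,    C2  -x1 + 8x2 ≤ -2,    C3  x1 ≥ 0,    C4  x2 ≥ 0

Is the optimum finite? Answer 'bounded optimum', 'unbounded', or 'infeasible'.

From the feasible point (418, 52), moving in the direction (8, 1) keeps every constraint satisfied while P increases without bound.

unbounded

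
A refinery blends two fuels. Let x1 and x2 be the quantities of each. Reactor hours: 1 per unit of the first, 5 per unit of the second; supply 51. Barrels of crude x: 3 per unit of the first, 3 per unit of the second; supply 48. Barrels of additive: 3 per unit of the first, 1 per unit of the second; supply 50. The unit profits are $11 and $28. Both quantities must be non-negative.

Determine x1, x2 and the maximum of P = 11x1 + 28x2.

Feasible corners and P = 11x1 + 28x2:
  (0, 0) → P = 0
  (0, 51/5) → P = 1428/5
  (16, 0) → P = 176
  (29/4, 35/4) → P = 1299/4

x1 = 29/4, x2 = 35/4, maximum P = 1299/4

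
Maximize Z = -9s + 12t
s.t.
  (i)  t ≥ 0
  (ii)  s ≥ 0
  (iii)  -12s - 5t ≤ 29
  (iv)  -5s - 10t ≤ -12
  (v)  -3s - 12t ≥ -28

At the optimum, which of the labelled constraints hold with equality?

Extreme points and Z = -9s + 12t:
  (12/5, 0) → Z = -108/5
  (28/3, 0) → Z = -84
  (0, 6/5) → Z = 72/5
  (0, 7/3) → Z = 28

The maximum is at (0, 7/3). Substituting into each constraint, equality holds for (ii) and (v); the remaining constraints have slack.

(ii) and (v)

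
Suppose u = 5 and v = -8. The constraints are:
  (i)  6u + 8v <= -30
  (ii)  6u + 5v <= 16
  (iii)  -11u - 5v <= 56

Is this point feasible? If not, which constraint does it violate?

feasible

(i): -34 ≤ -30 ✓
(ii): -10 ≤ 16 ✓
(iii): -15 ≤ 56 ✓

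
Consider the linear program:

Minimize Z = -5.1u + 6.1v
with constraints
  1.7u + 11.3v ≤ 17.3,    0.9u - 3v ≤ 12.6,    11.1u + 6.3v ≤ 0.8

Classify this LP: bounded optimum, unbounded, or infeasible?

bounded optimum

Extreme points and Z = -5.1u + 6.1v:
  (-9995/11472, 19067/11472) → Z = 52276/3585
  (2726/1299, -1546/433) → Z = -70324/2165
The feasible region has finitely many vertices and no improving ray; the minimum is -70324/2165 at (2726/1299, -1546/433).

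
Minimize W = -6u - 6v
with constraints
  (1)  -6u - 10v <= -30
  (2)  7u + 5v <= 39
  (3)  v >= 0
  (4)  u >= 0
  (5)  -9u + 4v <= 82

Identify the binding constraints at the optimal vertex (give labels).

(2) and (4)

Corner points and W = -6u - 6v:
  (5, 0) → W = -30
  (0, 3) → W = -18
  (39/7, 0) → W = -234/7
  (0, 39/5) → W = -234/5

The minimum is at (0, 39/5). Substituting into each constraint, equality holds for (2) and (4); the remaining constraints have slack.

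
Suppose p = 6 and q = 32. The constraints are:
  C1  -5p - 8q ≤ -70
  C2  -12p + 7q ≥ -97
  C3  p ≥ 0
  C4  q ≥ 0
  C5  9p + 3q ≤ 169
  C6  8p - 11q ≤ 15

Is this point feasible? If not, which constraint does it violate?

C1: -286 ≤ -70 ✓
C2: 152 ≥ -97 ✓
C3: 6 ≥ 0 ✓
C4: 32 ≥ 0 ✓
C5: 150 ≤ 169 ✓
C6: -304 ≤ 15 ✓

feasible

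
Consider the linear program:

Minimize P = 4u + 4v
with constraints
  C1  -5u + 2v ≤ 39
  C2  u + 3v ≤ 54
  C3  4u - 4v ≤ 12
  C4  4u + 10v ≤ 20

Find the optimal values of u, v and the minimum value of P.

u = -15, v = -18, minimum P = -132

Feasible corners and P = 4u + 4v:
  (-15, -18) → P = -132
  (-175/29, 128/29) → P = -188/29
  (25/7, 4/7) → P = 116/7

At the optimal vertex, -5u + 2v = 39 and 4u - 4v = 12.
Solving simultaneously gives u = -15, v = -18.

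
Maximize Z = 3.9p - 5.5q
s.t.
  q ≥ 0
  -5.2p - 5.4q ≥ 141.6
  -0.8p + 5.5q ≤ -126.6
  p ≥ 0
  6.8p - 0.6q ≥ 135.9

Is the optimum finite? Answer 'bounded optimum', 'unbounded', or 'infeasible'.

The boundaries q = 0 and -0.8p + 5.5q = -126.6 meet at (158.25, 0), but that point violates -5.2p - 5.4q ≥ 141.6. Every candidate vertex is excluded by some other constraint, so the feasible region is empty.

infeasible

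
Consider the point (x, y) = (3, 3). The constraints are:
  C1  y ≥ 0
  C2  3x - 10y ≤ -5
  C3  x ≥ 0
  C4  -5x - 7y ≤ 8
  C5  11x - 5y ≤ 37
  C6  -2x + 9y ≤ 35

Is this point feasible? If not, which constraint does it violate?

C1: 3 ≥ 0 ✓
C2: -21 ≤ -5 ✓
C3: 3 ≥ 0 ✓
C4: -36 ≤ 8 ✓
C5: 18 ≤ 37 ✓
C6: 21 ≤ 35 ✓

feasible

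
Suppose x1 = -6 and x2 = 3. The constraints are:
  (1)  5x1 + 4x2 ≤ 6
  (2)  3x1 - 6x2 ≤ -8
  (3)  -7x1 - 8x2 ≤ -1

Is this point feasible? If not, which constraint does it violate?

not feasible — violates (3)

Constraint (3): -7x1 - 8x2 = 18, which is not ≤ -1. All other constraints are satisfied.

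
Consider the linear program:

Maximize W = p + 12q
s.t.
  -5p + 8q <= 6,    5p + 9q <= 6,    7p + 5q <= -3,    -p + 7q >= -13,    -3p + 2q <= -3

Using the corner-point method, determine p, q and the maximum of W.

p = 9/29, q = -30/29, maximum W = -351/29

Corner points and W = p + 12q:
  (22/27, -47/27) → W = -542/27
  (9/29, -30/29) → W = -351/29
  (-5/19, -36/19) → W = -23

The binding constraints are 7p + 5q = -3 and -3p + 2q = -3.
Solving simultaneously gives p = 9/29, q = -30/29.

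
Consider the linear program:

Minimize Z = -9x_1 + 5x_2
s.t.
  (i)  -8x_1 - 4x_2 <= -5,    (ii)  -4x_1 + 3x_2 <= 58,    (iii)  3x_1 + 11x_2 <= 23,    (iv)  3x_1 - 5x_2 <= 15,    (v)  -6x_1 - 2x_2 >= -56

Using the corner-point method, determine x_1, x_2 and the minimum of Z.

x_1 = 35/6, x_2 = 1/2, minimum Z = -50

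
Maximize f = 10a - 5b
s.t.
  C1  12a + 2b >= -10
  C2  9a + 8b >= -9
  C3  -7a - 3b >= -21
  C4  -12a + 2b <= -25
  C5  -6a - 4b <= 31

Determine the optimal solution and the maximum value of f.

Extreme points and f = 10a - 5b:
  (195/29, -252/29) → f = 3210/29
  (91/57, -111/38) → f = 3485/114
  (117/50, 77/50) → f = 157/10

a = 195/29, b = -252/29, maximum f = 3210/29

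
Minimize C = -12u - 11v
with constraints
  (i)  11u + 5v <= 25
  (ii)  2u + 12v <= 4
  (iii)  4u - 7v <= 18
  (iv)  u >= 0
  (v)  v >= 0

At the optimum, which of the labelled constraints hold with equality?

Feasible corners and C = -12u - 11v:
  (0, 1/3) → C = -11/3
  (2, 0) → C = -24
  (0, 0) → C = 0

The minimum is at (2, 0). Substituting into each constraint, equality holds for (ii) and (v); the remaining constraints have slack.

(ii) and (v)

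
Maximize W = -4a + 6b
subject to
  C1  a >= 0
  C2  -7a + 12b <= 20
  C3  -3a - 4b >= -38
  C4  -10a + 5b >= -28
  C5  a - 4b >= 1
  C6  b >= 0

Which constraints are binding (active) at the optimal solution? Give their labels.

Feasible corners and W = -4a + 6b:
  (107/35, 18/35) → W = -64/7
  (14/5, 0) → W = -56/5
  (1, 0) → W = -4

The maximum is at (1, 0). Substituting into each constraint, equality holds for C5 and C6; the remaining constraints have slack.

C5 and C6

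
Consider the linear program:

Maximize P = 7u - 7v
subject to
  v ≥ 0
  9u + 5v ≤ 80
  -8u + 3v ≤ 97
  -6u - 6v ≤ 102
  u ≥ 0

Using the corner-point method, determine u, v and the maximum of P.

u = 80/9, v = 0, maximum P = 560/9

Extreme points and P = 7u - 7v:
  (80/9, 0) → P = 560/9
  (0, 0) → P = 0
  (0, 16) → P = -112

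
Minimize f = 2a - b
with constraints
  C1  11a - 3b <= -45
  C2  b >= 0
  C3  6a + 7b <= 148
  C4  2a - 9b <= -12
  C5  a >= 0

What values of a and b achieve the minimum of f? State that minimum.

Vertices and f = 2a - b:
  (129/95, 1898/95) → f = -328/19
  (0, 15) → f = -15
  (0, 148/7) → f = -148/7

The optimum lies where 6a + 7b = 148 and a = 0.
Solving simultaneously gives a = 0, b = 148/7.

a = 0, b = 148/7, minimum f = -148/7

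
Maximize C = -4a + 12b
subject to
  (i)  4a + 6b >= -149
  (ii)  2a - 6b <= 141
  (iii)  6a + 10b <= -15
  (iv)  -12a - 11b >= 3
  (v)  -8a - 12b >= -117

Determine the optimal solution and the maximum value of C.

a = -350, b = 417/2, maximum C = 3902

Extreme points and C = -4a + 12b:
  (-4/3, -431/18) → C = -282
  (-350, 417/2) → C = 3902
  (1533/94, -849/47) → C = -282
  (5/2, -3) → C = -46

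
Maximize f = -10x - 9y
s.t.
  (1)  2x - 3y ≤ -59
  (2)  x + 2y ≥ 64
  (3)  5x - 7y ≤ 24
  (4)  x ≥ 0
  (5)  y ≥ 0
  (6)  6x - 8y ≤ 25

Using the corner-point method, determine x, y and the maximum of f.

The feasible region is unbounded (it extends along (0, 1), (4, 3)), but f strictly decreases along every unbounded feasible direction, so there is no improving ray and the maximum is attained at a vertex.

At the optimal vertex, x + 2y = 64 and x = 0.
Solving simultaneously gives x = 0, y = 32.

x = 0, y = 32, maximum f = -288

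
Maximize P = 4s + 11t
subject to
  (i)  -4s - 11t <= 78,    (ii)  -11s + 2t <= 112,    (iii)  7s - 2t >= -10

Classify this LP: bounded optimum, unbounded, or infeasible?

From the feasible point (-266/85, -506/85), moving in the direction (2, 7) keeps every constraint satisfied while P increases without bound.

unbounded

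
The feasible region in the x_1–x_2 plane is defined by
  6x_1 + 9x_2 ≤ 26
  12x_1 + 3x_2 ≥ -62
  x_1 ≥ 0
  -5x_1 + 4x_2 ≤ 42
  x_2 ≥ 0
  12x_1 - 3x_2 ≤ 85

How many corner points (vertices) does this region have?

3

Of the 15 pairwise boundary intersections, those satisfying every inequality are:
  (0, 26/9)
  (13/3, 0)
  (0, 0)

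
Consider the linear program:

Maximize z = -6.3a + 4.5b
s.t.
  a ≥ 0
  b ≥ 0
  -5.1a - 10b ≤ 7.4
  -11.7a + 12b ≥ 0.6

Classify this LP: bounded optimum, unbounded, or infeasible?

From the feasible point (0, 0.05), moving in the direction (0, 1) keeps every constraint satisfied while z increases without bound.

unbounded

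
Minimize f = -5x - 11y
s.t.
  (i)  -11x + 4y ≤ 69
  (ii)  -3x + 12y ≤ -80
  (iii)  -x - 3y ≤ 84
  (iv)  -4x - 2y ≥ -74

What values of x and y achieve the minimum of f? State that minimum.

x = 524/27, y = -49/27, minimum f = -2081/27

Vertices and f = -5x - 11y:
  (-287/30, -1087/120) → f = 5899/40
  (-543/37, -855/37) → f = 12120/37
  (524/27, -49/27) → f = -2081/27
  (39, -41) → f = 256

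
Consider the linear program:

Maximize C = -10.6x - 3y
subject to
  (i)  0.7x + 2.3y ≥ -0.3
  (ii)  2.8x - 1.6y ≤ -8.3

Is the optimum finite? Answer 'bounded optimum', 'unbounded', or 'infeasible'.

unbounded

From the feasible point (-1957/756, 71/108), moving in the direction (-2.3, 0.7) keeps every constraint satisfied while C increases without bound.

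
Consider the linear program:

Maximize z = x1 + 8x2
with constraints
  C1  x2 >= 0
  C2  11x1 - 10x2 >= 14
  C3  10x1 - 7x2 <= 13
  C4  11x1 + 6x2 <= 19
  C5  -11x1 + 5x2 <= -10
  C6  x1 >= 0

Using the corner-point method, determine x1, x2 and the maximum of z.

Vertices and z = x1 + 8x2:
  (14/11, 0) → z = 14/11
  (13/10, 0) → z = 13/10
  (32/23, 3/23) → z = 56/23

The binding constraints are 11x1 - 10x2 = 14 and 10x1 - 7x2 = 13.
Solving simultaneously gives x1 = 32/23, x2 = 3/23.

x1 = 32/23, x2 = 3/23, maximum z = 56/23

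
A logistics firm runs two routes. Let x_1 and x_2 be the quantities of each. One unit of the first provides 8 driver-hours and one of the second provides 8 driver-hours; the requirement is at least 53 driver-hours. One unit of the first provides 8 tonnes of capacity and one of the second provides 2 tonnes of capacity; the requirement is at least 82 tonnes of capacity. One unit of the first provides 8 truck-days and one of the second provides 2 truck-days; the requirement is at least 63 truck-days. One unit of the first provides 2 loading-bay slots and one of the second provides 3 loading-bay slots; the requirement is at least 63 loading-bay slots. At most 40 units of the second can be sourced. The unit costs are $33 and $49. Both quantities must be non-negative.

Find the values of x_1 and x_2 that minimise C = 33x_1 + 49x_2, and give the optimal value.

x_1 = 6, x_2 = 17, minimum C = 1031

Feasible corners and C = 33x_1 + 49x_2:
  (63/2, 0) → C = 2079/2
  (6, 17) → C = 1031
  (1/4, 40) → C = 7873/4
The feasible region is unbounded (it extends along (1, 0)), but C strictly increases along every unbounded feasible direction, so there is no improving ray and the minimum is attained at a vertex.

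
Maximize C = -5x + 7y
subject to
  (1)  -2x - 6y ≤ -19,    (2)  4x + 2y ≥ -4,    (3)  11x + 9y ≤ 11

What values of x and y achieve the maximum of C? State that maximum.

Vertices and C = -5x + 7y:
  (-31/10, 21/5) → C = 449/10
  (-35/16, 187/48) → C = 917/24
  (-29/7, 44/7) → C = 453/7

x = -29/7, y = 44/7, maximum C = 453/7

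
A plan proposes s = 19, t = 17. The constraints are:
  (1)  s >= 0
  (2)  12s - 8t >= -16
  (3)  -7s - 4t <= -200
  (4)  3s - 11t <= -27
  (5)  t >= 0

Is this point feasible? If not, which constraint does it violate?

(1): 19 ≥ 0 ✓
(2): 92 ≥ -16 ✓
(3): -201 ≤ -200 ✓
(4): -130 ≤ -27 ✓
(5): 17 ≥ 0 ✓

feasible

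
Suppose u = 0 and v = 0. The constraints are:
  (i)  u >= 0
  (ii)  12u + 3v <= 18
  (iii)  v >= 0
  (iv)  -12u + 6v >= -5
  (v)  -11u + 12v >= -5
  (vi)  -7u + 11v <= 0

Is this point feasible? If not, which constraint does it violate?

feasible

(i): 0 ≥ 0 ✓
(ii): 0 ≤ 18 ✓
(iii): 0 ≥ 0 ✓
(iv): 0 ≥ -5 ✓
(v): 0 ≥ -5 ✓
(vi): 0 ≤ 0 ✓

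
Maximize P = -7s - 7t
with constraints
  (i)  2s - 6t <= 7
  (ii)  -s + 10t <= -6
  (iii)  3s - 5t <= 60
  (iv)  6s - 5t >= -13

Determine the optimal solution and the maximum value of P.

Extreme points and P = -7s - 7t:
  (17/7, -5/14) → P = -29/2
  (-113/26, -34/13) → P = 1267/26
  (-32/11, -49/55) → P = 133/5

At the optimal vertex, 2s - 6t = 7 and 6s - 5t = -13.
Solving simultaneously gives s = -113/26, t = -34/13.

s = -113/26, t = -34/13, maximum P = 1267/26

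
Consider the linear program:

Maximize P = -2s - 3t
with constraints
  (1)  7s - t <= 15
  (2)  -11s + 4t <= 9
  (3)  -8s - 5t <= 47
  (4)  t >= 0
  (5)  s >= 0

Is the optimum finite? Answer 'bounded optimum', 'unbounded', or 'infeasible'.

Vertices and P = -2s - 3t:
  (69/17, 228/17) → P = -822/17
  (15/7, 0) → P = -30/7
  (0, 9/4) → P = -27/4
  (0, 0) → P = 0
The feasible region has finitely many vertices and no improving ray; the maximum is 0 at (0, 0).

bounded optimum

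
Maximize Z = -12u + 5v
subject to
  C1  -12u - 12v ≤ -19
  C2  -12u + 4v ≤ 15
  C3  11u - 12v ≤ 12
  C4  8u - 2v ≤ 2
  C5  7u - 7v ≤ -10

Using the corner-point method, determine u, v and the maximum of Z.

Vertices and Z = -12u + 5v:
  (-13/24, 17/8) → Z = 137/8
  (13/168, 253/168) → Z = 1109/168
  (19/4, 18) → Z = 33
  (17/21, 47/21) → Z = 31/21

u = 19/4, v = 18, maximum Z = 33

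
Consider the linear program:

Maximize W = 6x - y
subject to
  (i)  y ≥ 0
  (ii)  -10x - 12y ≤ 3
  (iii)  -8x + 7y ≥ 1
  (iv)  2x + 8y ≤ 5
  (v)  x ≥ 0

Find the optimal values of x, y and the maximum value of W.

The binding constraints are -8x + 7y = 1 and 2x + 8y = 5.
Solving simultaneously gives x = 9/26, y = 7/13.

x = 9/26, y = 7/13, maximum W = 20/13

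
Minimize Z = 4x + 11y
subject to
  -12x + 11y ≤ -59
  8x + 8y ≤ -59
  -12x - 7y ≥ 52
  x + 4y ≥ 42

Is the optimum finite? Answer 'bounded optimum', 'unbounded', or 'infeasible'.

The boundaries -12x + 11y = -59 and 8x + 8y = -59 meet at (-177/184, -295/46), but that point violates x + 4y ≥ 42. Every candidate vertex is excluded by some other constraint, so the feasible region is empty.

infeasible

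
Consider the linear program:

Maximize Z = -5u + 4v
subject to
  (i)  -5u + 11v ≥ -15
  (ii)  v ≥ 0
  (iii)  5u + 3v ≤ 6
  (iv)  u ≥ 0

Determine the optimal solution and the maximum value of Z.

Extreme points and Z = -5u + 4v:
  (6/5, 0) → Z = -6
  (0, 0) → Z = 0
  (0, 2) → Z = 8

u = 0, v = 2, maximum Z = 8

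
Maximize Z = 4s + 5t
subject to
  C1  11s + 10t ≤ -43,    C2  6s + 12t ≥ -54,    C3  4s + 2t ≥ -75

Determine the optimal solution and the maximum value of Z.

Vertices and Z = 4s + 5t:
  (1/3, -14/3) → Z = -22
  (-332/9, 653/18) → Z = 203/6
  (-22, 13/2) → Z = -111/2

s = -332/9, t = 653/18, maximum Z = 203/6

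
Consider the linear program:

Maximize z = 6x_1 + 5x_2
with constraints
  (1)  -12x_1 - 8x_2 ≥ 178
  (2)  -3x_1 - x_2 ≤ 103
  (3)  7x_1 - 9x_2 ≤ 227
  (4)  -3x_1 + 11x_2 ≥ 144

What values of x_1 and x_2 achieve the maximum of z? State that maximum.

x_1 = -323/6, x_2 = 117/2, maximum z = -61/2

Corner points and z = 6x_1 + 5x_2:
  (-323/6, 117/2) → z = -61/2
  (-1555/78, 199/26) → z = -2115/26
  (-1277/36, 41/12) → z = -783/4

The binding constraints are -12x_1 - 8x_2 = 178 and -3x_1 - x_2 = 103.
Solving simultaneously gives x_1 = -323/6, x_2 = 117/2.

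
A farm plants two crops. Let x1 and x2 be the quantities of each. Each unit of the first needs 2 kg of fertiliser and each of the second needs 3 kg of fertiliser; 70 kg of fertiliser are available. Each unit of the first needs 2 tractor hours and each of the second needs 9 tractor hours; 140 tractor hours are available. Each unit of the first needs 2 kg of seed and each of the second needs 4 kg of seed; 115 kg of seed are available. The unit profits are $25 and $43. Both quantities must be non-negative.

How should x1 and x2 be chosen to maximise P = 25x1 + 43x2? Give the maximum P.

x1 = 35/2, x2 = 35/3, maximum P = 5635/6

Extreme points and P = 25x1 + 43x2:
  (0, 0) → P = 0
  (0, 140/9) → P = 6020/9
  (35, 0) → P = 875
  (35/2, 35/3) → P = 5635/6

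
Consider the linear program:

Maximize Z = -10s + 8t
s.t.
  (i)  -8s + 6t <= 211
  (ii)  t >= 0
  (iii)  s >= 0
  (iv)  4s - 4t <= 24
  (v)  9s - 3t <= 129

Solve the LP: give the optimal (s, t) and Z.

Vertices and Z = -10s + 8t:
  (0, 211/6) → Z = 844/3
  (469/10, 977/10) → Z = 1563/5
  (0, 0) → Z = 0
  (6, 0) → Z = -60
  (37/2, 25/2) → Z = -85

s = 469/10, t = 977/10, maximum Z = 1563/5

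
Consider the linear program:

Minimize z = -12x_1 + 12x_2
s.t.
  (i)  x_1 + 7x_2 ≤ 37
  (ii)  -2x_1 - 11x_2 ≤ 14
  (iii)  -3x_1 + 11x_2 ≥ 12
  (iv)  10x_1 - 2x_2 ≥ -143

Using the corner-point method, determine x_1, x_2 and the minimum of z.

Vertices and z = -12x_1 + 12x_2:
  (323/32, 123/32) → z = -75
  (-103/8, 57/8) → z = 240
  (-26/5, -18/55) → z = 3216/55
  (-1601/114, 73/57) → z = 3494/19

x_1 = 323/32, x_2 = 123/32, minimum z = -75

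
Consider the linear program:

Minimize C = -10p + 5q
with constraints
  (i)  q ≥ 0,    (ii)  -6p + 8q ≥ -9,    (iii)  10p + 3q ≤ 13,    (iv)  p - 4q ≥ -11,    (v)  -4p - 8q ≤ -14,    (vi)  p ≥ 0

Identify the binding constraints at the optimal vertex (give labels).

(iii) and (v)

Vertices and C = -10p + 5q:
  (19/43, 123/43) → C = 425/43
  (31/34, 22/17) → C = -45/17
  (0, 11/4) → C = 55/4
  (0, 7/4) → C = 35/4

The minimum is at (31/34, 22/17). Substituting into each constraint, equality holds for (iii) and (v); the remaining constraints have slack.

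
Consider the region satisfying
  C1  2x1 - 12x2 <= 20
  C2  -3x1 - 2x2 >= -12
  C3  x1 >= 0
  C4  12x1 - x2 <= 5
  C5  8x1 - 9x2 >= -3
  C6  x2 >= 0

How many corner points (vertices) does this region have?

4

Of the 15 pairwise boundary intersections, those satisfying every inequality are:
  (0, 1/3)
  (0, 0)
  (12/25, 19/25)
  (5/12, 0)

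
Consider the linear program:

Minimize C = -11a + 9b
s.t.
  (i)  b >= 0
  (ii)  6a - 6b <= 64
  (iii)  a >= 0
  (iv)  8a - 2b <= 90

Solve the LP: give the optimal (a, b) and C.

Feasible corners and C = -11a + 9b:
  (32/3, 0) → C = -352/3
  (0, 0) → C = 0
  (103/9, 7/9) → C = -1070/9
The feasible region is unbounded (it extends along (0, 1), (1, 4)), but C strictly increases along every unbounded feasible direction, so there is no improving ray and the minimum is attained at a vertex.

At the optimal vertex, 6a - 6b = 64 and 8a - 2b = 90.
Solving simultaneously gives a = 103/9, b = 7/9.

a = 103/9, b = 7/9, minimum C = -1070/9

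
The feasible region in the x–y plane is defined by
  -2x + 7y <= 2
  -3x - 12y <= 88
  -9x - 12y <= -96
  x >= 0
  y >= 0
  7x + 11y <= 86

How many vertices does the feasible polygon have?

4

Intersecting each pair of boundary lines and keeping only the points that satisfy every inequality leaves:
  (216/29, 70/29)
  (580/71, 186/71)
  (32/3, 0)
  (86/7, 0)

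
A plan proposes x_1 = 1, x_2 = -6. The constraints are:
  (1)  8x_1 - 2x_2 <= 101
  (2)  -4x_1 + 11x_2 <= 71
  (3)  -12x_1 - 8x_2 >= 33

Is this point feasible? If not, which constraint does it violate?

(1): 20 ≤ 101 ✓
(2): -70 ≤ 71 ✓
(3): 36 ≥ 33 ✓

feasible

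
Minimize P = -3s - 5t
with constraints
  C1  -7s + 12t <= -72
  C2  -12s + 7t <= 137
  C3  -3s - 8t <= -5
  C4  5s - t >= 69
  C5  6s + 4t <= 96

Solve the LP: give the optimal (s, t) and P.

s = 72/5, t = 12/5, minimum P = -276/5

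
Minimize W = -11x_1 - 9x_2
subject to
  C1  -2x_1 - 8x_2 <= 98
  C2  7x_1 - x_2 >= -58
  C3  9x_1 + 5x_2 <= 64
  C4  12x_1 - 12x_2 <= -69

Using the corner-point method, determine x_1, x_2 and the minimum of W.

Corner points and W = -11x_1 - 9x_2:
  (-113/22, 485/22) → W = -1561/11
  (-209/24, -71/24) → W = 1469/12
  (141/56, 463/56) → W = -2859/28

x_1 = -113/22, x_2 = 485/22, minimum W = -1561/11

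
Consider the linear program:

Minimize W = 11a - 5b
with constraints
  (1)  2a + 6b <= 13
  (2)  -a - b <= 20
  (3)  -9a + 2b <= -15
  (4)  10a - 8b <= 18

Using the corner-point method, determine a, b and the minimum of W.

a = 2, b = 3/2, minimum W = 29/2

Vertices and W = 11a - 5b:
  (2, 3/2) → W = 29/2
  (53/19, 47/38) → W = 49/2
  (21/13, -3/13) → W = 246/13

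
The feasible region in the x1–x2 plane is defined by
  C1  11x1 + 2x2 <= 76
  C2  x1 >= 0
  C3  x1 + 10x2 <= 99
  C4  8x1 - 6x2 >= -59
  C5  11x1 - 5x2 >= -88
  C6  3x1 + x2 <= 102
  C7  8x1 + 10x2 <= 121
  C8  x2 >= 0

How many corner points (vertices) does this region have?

6

The feasible vertices (each the meet of two boundaries and inside every other half-plane) are:
  (259/47, 723/94)
  (76/11, 0)
  (0, 59/6)
  (0, 0)
  (2/43, 851/86)
  (22/7, 671/70)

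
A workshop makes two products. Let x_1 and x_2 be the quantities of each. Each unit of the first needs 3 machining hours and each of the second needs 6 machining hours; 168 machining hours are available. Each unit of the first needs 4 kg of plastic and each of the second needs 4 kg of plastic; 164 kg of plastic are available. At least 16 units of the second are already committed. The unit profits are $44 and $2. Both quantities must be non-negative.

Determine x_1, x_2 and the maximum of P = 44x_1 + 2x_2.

Vertices and P = 44x_1 + 2x_2:
  (0, 28) → P = 56
  (0, 16) → P = 32
  (24, 16) → P = 1088

The optimum lies where 3x_1 + 6x_2 = 168 and x_2 = 16.
Solving simultaneously gives x_1 = 24, x_2 = 16.

x_1 = 24, x_2 = 16, maximum P = 1088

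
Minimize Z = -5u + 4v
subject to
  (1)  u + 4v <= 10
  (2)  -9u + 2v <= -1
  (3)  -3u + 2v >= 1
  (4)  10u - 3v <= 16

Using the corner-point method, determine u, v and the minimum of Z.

Feasible corners and Z = -5u + 4v:
  (12/19, 89/38) → Z = 118/19
  (8/7, 31/14) → Z = 22/7
  (1/3, 1) → Z = 7/3

The binding constraints are -9u + 2v = -1 and -3u + 2v = 1.
Solving simultaneously gives u = 1/3, v = 1.

u = 1/3, v = 1, minimum Z = 7/3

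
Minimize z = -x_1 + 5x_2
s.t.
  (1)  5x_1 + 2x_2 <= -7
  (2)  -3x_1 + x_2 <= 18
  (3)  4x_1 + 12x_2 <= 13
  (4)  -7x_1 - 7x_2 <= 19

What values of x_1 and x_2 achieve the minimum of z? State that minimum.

At the optimal vertex, 5x_1 + 2x_2 = -7 and -7x_1 - 7x_2 = 19.
Solving simultaneously gives x_1 = -11/21, x_2 = -46/21.

x_1 = -11/21, x_2 = -46/21, minimum z = -73/7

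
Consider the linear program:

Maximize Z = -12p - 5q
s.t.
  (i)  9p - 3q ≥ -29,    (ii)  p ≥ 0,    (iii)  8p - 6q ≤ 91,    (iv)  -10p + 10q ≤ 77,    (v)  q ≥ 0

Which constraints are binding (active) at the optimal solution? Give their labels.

(ii) and (v)

Feasible corners and Z = -12p - 5q:
  (0, 77/10) → Z = -77/2
  (0, 0) → Z = 0
  (343/5, 763/10) → Z = -12047/10
  (91/8, 0) → Z = -273/2

The maximum is at (0, 0). Substituting into each constraint, equality holds for (ii) and (v); the remaining constraints have slack.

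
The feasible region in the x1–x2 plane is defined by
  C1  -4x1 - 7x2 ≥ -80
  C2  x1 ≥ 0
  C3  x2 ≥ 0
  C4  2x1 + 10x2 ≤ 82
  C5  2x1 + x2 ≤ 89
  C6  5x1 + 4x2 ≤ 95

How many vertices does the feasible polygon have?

Intersecting each pair of boundary lines and keeping only the points that satisfy every inequality leaves:
  (113/13, 84/13)
  (345/19, 20/19)
  (0, 0)
  (0, 41/5)
  (19, 0)

5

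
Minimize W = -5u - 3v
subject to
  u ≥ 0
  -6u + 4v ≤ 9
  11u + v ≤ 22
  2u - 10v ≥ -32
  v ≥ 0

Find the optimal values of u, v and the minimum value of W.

u = 47/28, v = 99/28, minimum W = -19

Extreme points and W = -5u - 3v:
  (0, 9/4) → W = -27/4
  (0, 0) → W = 0
  (19/26, 87/26) → W = -178/13
  (47/28, 99/28) → W = -19
  (2, 0) → W = -10

At the optimal vertex, 11u + v = 22 and 2u - 10v = -32.
Solving simultaneously gives u = 47/28, v = 99/28.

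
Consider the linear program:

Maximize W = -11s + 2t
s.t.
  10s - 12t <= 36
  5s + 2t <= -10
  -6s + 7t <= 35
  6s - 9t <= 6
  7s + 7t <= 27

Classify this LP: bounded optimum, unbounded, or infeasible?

Extreme points and W = -11s + 2t:
  (-140/47, 115/47) → W = 1770/47
  (-26/19, -30/19) → W = 226/19
  (-119/4, -41/2) → W = 1145/4
The feasible region has finitely many vertices and no improving ray; the maximum is 1145/4 at (-119/4, -41/2).

bounded optimum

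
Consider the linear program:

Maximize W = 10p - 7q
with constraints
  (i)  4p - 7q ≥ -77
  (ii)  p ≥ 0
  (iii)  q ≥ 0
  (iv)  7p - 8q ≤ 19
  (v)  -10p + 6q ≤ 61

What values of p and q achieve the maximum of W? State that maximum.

Feasible corners and W = 10p - 7q:
  (749/17, 615/17) → W = 3185/17
  (35/46, 263/23) → W = -1666/23
  (0, 0) → W = 0
  (0, 61/6) → W = -427/6
  (19/7, 0) → W = 190/7

The optimum lies where 4p - 7q = -77 and 7p - 8q = 19.
Solving simultaneously gives p = 749/17, q = 615/17.

p = 749/17, q = 615/17, maximum W = 3185/17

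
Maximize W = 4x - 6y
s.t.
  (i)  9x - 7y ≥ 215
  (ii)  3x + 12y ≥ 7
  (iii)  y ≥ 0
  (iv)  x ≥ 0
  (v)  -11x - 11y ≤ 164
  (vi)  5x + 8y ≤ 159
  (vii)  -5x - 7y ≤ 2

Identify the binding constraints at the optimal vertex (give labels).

Corner points and W = 4x - 6y:
  (215/9, 0) → W = 860/9
  (2833/107, 356/107) → W = 9196/107
  (159/5, 0) → W = 636/5

The maximum is at (159/5, 0). Substituting into each constraint, equality holds for (iii) and (vi); the remaining constraints have slack.

(iii) and (vi)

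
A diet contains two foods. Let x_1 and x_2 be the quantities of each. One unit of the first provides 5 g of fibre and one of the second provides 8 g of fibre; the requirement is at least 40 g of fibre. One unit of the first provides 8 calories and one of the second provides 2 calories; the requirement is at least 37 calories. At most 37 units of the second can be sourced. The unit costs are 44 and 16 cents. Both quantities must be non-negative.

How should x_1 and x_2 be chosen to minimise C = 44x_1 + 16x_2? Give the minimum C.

Feasible corners and C = 44x_1 + 16x_2:
  (0, 37/2) → C = 296
  (0, 37) → C = 592
  (8, 0) → C = 352
  (4, 5/2) → C = 216
The feasible region is unbounded (it extends along (1, 0)), but C strictly increases along every unbounded feasible direction, so there is no improving ray and the minimum is attained at a vertex.

At the optimal vertex, 5x_1 + 8x_2 = 40 and 8x_1 + 2x_2 = 37.
Solving simultaneously gives x_1 = 4, x_2 = 5/2.

x_1 = 4, x_2 = 5/2, minimum C = 216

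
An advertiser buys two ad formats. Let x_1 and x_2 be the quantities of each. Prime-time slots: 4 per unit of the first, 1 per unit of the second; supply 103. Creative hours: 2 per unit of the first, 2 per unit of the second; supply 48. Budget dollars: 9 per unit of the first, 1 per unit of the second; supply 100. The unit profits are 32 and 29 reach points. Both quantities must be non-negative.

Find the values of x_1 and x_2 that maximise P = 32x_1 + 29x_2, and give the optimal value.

Extreme points and P = 32x_1 + 29x_2:
  (0, 0) → P = 0
  (0, 24) → P = 696
  (100/9, 0) → P = 3200/9
  (19/2, 29/2) → P = 1449/2

At the optimal vertex, 2x_1 + 2x_2 = 48 and 9x_1 + x_2 = 100.
Solving simultaneously gives x_1 = 19/2, x_2 = 29/2.

x_1 = 19/2, x_2 = 29/2, maximum P = 1449/2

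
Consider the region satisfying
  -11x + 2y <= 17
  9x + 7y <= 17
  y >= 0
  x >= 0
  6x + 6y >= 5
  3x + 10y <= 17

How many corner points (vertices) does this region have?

5

The feasible vertices (each the meet of two boundaries and inside every other half-plane) are:
  (17/9, 0)
  (17/23, 34/23)
  (5/6, 0)
  (0, 5/6)
  (0, 17/10)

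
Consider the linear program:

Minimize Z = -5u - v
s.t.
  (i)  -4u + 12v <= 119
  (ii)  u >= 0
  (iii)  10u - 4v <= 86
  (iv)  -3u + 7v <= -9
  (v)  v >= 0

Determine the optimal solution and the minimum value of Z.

u = 283/29, v = 84/29, minimum Z = -1499/29

The optimum lies where 10u - 4v = 86 and -3u + 7v = -9.
Solving simultaneously gives u = 283/29, v = 84/29.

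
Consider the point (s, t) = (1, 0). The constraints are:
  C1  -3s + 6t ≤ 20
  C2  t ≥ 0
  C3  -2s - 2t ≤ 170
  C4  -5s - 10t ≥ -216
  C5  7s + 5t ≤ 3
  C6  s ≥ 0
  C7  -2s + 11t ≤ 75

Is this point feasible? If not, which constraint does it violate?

Constraint C5: 7s + 5t = 7, which is not ≤ 3. All other constraints are satisfied.

not feasible — violates C5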